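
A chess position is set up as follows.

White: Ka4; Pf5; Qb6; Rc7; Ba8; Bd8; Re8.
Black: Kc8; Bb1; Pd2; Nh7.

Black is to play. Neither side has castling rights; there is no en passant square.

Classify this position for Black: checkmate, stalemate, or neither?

Black to move; black king on c8.
In check: yes, from the white rook on c7.
King squares — b7: attacked by Qb6; c7: attacked by Qb6; d7: attacked by Rc7; b8: attacked by Qb6; d8: attacked by Re8.
Legal moves for Black: none.
In check with no legal moves → checkmate.

checkmate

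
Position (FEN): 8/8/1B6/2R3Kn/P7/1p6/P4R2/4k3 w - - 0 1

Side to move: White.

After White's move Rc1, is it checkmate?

After Rc1: black king on e1; in check: yes, from the white rook on c1.
King squares — d1: attacked by Rc1; f1: attacked by Rc1; d2: attacked by Rf2; e2: attacked by Rf2; f2: attacked by Bb6.
Black has no legal moves → checkmate.

yes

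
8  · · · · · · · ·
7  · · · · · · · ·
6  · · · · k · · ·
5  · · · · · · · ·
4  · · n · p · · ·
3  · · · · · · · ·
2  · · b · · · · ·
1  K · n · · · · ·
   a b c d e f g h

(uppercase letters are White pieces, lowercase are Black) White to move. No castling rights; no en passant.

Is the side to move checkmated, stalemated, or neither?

stalemate

White to move; white king on a1.
In check: no.
King squares — b1: attacked by Bc2; a2: attacked by Nc1; b2: attacked by Nc4.
Legal moves for White: none.
Not in check and no legal moves → stalemate.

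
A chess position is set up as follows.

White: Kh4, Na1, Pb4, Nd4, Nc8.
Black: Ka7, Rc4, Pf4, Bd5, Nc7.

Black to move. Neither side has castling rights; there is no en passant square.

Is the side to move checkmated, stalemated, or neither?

neither

Black to move; black king on a7.
In check: yes, from the white knight on c8.
King squares — a6: available; b6: attacked by Nc8; b7: available; a8: available; b8: available.
Legal moves for Black: Kb8, Ka8, Kb7, Ka6.
Black is in check but has 4 legal moves → neither.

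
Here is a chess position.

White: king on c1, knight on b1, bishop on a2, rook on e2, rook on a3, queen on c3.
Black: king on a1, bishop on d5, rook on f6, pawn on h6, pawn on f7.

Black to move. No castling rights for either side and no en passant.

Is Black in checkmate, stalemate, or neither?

Black to move; black king on a1.
In check: yes, from the white queen on c3.
King squares — b1: attacked by Kc1; a2: attacked by Re2; b2: attacked by Kc1.
Legal moves for Black: none.
In check with no legal moves → checkmate.

checkmate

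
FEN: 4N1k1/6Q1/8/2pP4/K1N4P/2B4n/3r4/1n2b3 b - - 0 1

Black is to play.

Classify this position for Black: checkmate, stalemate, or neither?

checkmate

Black to move; black king on g8.
In check: yes, from the white queen on g7.
King squares — f7: attacked by Qg7; g7: attacked by Bc3; h7: attacked by Qg7; f8: attacked by Qg7; h8: attacked by Qg7.
Legal moves for Black: none.
In check with no legal moves → checkmate.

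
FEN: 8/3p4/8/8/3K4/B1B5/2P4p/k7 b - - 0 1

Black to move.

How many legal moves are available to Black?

Black to move; king on a1.
In check: yes, from the white bishop on c3.
Legal moves: Ka2, Kb1.
Count: 2.

2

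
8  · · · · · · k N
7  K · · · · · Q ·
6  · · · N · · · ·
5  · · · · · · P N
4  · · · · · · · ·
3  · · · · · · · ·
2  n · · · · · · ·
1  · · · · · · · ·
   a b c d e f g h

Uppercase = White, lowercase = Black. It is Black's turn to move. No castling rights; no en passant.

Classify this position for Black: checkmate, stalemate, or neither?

Black to move; black king on g8.
In check: yes, from the white queen on g7.
King squares — f7: attacked by Nd6; g7: attacked by Nh5; h7: attacked by Qg7; f8: attacked by Qg7; h8: attacked by Qg7.
Legal moves for Black: none.
In check with no legal moves → checkmate.

checkmate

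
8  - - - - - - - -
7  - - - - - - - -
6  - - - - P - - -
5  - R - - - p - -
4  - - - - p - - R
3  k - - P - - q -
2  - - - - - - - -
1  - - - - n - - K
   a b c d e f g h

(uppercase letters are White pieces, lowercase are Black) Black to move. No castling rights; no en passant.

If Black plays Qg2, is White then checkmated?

After Qg2: white king on h1; in check: yes, from the black queen on g2.
King squares — g1: attacked by Qg2; g2: attacked by Ne1; h2: attacked by Qg2.
White has no legal moves → checkmate.

yes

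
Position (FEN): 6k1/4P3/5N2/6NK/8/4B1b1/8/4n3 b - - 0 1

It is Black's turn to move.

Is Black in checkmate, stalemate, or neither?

Black to move; black king on g8.
In check: yes, from the white knight on f6.
Legal moves for Black: Kh8, Kg7.
Black is in check but has 2 legal moves → neither.

neither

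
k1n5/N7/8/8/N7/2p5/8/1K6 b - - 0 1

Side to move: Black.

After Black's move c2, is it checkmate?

After c2: white king on b1; in check: yes, from the black pawn on c2.
White has 5 legal replies: Kxc2, Kb2, Ka2, Kc1, Ka1.
In check but a legal move exists → not checkmate.

no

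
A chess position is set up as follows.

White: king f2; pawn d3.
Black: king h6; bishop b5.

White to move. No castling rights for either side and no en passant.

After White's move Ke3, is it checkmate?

no

After Ke3: black king on h6; in check: no.
Black is not in check, so this cannot be checkmate.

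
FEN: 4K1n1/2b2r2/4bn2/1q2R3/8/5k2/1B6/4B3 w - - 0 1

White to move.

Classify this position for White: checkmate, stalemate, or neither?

White to move; white king on e8.
In check: yes, from the black queen on b5 and the black knight on f6.
King squares — d7: attacked by Qb5; e7: attacked by Rf7; f7: attacked by Be6; d8: attacked by Bc7; f8: attacked by Rf7.
Legal moves for White: none.
In check with no legal moves → checkmate.

checkmate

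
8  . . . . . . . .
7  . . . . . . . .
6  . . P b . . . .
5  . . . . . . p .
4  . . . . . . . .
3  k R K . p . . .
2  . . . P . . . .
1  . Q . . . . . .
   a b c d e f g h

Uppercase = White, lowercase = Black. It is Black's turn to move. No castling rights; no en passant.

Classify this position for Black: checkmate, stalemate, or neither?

neither

Black to move; black king on a3.
In check: yes, from the white rook on b3.
Legal moves for Black: Ka4.
Black is in check but has 1 legal move → neither.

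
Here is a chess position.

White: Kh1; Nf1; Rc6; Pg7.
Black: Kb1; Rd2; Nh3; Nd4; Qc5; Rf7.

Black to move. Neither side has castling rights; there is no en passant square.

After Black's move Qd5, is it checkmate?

yes

After Qd5: white king on h1; in check: yes, from the black queen on d5.
King squares — g1: attacked by Nh3; g2: attacked by Rd2; h2: attacked by Rd2.
White has no legal moves → checkmate.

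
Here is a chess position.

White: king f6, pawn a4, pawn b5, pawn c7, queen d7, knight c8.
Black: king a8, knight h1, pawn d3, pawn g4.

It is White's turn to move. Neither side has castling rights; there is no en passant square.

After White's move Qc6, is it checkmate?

After Qc6: black king on a8; in check: yes, from the white queen on c6.
King squares — a7: attacked by Nc8; b7: attacked by Qc6; b8: attacked by Pc7.
Black has no legal moves → checkmate.

yes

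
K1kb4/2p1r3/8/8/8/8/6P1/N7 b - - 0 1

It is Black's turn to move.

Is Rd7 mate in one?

no

After Rd7: white king on a8; in check: no.
White is not in check, so this cannot be checkmate.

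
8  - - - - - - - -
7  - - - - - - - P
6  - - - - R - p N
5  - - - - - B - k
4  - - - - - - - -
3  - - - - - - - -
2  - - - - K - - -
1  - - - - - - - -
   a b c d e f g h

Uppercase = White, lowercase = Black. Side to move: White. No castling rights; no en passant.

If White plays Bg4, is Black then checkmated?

no

After Bg4: black king on h5; in check: yes, from the white bishop on g4.
Black has 3 legal replies: Kxh6, Kg5, Kh4.
In check but a legal move exists → not checkmate.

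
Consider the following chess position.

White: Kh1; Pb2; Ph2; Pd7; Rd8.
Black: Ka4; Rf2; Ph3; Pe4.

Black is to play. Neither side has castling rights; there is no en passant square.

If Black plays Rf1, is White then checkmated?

yes

After Rf1: white king on h1; in check: yes, from the black rook on f1.
King squares — g1: attacked by Rf1; g2: attacked by Ph3; h2: own pawn.
White has no legal moves → checkmate.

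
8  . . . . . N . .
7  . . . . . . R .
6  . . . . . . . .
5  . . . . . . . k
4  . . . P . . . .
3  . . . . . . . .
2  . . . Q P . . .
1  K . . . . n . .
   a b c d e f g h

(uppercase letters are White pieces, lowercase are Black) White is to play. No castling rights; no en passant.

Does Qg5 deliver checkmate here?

yes

After Qg5: black king on h5; in check: yes, from the white queen on g5.
King squares — g4: attacked by Qg5; h4: attacked by Qg5; g5: attacked by Rg7; g6: attacked by Qg5; h6: attacked by Qg5.
Black has no legal moves → checkmate.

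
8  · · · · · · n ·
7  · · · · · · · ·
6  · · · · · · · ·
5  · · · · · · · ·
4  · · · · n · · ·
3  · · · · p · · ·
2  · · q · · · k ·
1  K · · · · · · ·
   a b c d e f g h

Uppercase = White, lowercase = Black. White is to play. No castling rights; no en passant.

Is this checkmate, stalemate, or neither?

White to move; white king on a1.
In check: no.
King squares — b1: attacked by Qc2; a2: attacked by Qc2; b2: attacked by Qc2.
Legal moves for White: none.
Not in check and no legal moves → stalemate.

stalemate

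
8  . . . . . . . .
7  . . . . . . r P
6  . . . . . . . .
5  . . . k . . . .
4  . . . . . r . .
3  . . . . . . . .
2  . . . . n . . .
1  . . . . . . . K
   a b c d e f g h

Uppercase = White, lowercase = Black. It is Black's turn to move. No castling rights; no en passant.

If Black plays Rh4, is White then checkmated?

yes

After Rh4: white king on h1; in check: yes, from the black rook on h4.
King squares — g1: attacked by Ne2; g2: attacked by Rg7; h2: attacked by Rh4.
White has no legal moves → checkmate.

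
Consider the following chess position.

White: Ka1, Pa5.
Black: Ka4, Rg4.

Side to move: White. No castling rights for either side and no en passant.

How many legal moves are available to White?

4

White to move; king on a1.
In check: no.
Legal moves: Kb2, Ka2, Kb1, a6.
Count: 4.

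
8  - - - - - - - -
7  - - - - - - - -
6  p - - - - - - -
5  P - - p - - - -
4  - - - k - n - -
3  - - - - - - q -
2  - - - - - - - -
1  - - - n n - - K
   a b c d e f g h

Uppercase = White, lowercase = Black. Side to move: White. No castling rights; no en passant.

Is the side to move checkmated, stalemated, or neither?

White to move; white king on h1.
In check: no.
King squares — g1: attacked by Qg3; g2: attacked by Ne1; h2: attacked by Qg3.
Legal moves for White: none.
Not in check and no legal moves → stalemate.

stalemate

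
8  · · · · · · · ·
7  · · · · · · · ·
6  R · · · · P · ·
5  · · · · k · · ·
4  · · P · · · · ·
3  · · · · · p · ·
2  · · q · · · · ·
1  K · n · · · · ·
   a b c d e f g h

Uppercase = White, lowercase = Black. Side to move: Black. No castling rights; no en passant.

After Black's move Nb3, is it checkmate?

After Nb3: white king on a1; in check: yes, from the black knight on b3.
King squares — b1: attacked by Qc2; a2: attacked by Qc2; b2: attacked by Qc2.
White has no legal moves → checkmate.

yes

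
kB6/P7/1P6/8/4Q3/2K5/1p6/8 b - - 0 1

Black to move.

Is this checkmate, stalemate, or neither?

checkmate

Black to move; black king on a8.
In check: yes, from the white queen on e4.
King squares — a7: attacked by Pb6; b7: attacked by Qe4; b8: attacked by Pa7.
Legal moves for Black: none.
In check with no legal moves → checkmate.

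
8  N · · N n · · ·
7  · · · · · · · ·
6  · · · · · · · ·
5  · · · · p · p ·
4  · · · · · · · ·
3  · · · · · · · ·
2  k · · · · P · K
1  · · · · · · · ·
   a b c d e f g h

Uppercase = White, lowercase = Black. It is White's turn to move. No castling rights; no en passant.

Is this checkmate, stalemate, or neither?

White to move; white king on h2.
In check: no.
Legal moves for White: Nf7, Nb7, Ne6, Nc6, Nc7, Nb6, Kh3, Kg3, Kg2, Kh1, Kg1, f3, f4.
White has 13 legal moves and is not in check → neither.

neither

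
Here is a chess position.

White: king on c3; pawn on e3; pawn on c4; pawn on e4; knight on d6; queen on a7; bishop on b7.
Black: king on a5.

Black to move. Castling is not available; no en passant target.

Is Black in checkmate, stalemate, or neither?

checkmate

Black to move; black king on a5.
In check: yes, from the white queen on a7.
King squares — a4: attacked by Qa7; b4: attacked by Kc3; b5: attacked by Pc4; a6: attacked by Qa7; b6: attacked by Qa7.
Legal moves for Black: none.
In check with no legal moves → checkmate.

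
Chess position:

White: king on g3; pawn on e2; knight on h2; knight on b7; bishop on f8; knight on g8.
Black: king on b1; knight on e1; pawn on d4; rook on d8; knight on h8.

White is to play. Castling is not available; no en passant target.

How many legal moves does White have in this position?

24

White to move; king on g3.
In check: no.
Legal moves: Ne7, Nh6, Nf6, Bg7, Be7, Bh6, Bd6, Bc5, Bb4, Ba3, Nxd8, Nd6, Nc5, Na5, Kh4, Kg4, Kf4, Kh3, Kf2, Ng4, Nf3, Nf1, e3, e4.
Count: 24.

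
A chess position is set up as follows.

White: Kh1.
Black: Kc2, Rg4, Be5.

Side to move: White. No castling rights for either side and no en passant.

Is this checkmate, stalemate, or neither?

White to move; white king on h1.
In check: no.
King squares — g1: attacked by Rg4; g2: attacked by Rg4; h2: attacked by Be5.
Legal moves for White: none.
Not in check and no legal moves → stalemate.

stalemate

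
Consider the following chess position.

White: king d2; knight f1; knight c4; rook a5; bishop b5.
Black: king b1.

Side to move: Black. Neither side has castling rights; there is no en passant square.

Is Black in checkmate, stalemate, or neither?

stalemate

Black to move; black king on b1.
In check: no.
King squares — a1: attacked by Ra5; c1: attacked by Kd2; a2: attacked by Ra5; b2: attacked by Nc4; c2: attacked by Kd2.
Legal moves for Black: none.
Not in check and no legal moves → stalemate.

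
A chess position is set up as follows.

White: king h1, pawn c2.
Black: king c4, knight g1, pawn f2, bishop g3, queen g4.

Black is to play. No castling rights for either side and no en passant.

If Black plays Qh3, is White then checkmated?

After Qh3: white king on h1; in check: yes, from the black queen on h3.
King squares — g1: attacked by Pf2; g2: attacked by Qh3; h2: attacked by Bg3.
White has no legal moves → checkmate.

yes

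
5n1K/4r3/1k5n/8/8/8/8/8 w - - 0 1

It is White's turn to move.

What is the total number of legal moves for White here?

White to move; king on h8.
In check: no.
Legal moves: none.
Count: 0.

0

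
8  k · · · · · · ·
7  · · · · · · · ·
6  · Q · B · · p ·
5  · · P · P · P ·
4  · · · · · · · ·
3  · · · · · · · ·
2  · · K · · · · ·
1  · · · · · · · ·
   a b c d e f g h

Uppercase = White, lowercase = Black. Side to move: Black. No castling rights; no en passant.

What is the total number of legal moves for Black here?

Black to move; king on a8.
In check: no.
Legal moves: none.
Count: 0.

0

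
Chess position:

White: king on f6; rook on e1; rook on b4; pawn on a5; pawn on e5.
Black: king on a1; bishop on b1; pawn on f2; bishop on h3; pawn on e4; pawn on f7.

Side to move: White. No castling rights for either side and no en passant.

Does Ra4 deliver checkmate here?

After Ra4: black king on a1; in check: yes, from the white rook on a4.
Black has 1 legal reply: Kb2.
In check but a legal move exists → not checkmate.

no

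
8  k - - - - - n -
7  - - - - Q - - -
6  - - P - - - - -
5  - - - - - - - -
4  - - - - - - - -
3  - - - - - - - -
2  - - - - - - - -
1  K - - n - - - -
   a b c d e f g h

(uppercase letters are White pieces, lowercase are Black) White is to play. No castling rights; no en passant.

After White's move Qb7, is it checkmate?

After Qb7: black king on a8; in check: yes, from the white queen on b7.
King squares — a7: attacked by Qb7; b7: attacked by Pc6; b8: attacked by Qb7.
Black has no legal moves → checkmate.

yes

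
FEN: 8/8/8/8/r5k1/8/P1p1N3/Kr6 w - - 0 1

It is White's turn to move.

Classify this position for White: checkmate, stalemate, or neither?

checkmate

White to move; white king on a1.
In check: yes, from the black rook on b1.
King squares — b1: attacked by Pc2; a2: own pawn; b2: attacked by Rb1.
Legal moves for White: none.
In check with no legal moves → checkmate.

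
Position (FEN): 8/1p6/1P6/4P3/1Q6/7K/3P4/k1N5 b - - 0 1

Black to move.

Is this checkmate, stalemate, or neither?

Black to move; black king on a1.
In check: no.
King squares — b1: attacked by Qb4; a2: attacked by Nc1; b2: attacked by Qb4.
Legal moves for Black: none.
Not in check and no legal moves → stalemate.

stalemate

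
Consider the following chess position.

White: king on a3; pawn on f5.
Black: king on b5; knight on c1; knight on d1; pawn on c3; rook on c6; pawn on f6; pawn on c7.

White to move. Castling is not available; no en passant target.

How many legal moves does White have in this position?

White to move; king on a3.
In check: no.
Legal moves: none.
Count: 0.

0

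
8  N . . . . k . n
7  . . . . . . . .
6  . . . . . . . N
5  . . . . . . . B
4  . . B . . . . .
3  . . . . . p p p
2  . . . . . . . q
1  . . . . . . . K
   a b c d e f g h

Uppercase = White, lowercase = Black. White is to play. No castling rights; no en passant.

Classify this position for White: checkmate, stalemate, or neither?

checkmate

White to move; white king on h1.
In check: yes, from the black queen on h2.
King squares — g1: attacked by Qh2; g2: attacked by Qh2; h2: attacked by Pg3.
Legal moves for White: none.
In check with no legal moves → checkmate.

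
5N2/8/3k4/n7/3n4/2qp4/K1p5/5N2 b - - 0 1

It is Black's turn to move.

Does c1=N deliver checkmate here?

no

After c1=N: white king on a2; in check: yes, from the black knight on c1.
White has 1 legal reply: Kb1.
In check but a legal move exists → not checkmate.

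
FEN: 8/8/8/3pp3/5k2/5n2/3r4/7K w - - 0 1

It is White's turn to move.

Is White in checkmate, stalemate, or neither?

White to move; white king on h1.
In check: no.
King squares — g1: attacked by Nf3; g2: attacked by Rd2; h2: attacked by Rd2.
Legal moves for White: none.
Not in check and no legal moves → stalemate.

stalemate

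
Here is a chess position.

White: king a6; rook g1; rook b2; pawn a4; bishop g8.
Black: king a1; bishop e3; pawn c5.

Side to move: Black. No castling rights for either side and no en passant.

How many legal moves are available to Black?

Black to move; king on a1.
In check: yes, from the white rook on g1.
Legal moves: Kxb2, Bxg1, Bc1.
Count: 3.

3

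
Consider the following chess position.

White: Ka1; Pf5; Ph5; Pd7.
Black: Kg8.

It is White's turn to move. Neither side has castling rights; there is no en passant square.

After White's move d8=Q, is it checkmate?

no

After d8=Q: black king on g8; in check: yes, from the white queen on d8.
Black has 3 legal replies: Kh7, Kg7, Kf7.
In check but a legal move exists → not checkmate.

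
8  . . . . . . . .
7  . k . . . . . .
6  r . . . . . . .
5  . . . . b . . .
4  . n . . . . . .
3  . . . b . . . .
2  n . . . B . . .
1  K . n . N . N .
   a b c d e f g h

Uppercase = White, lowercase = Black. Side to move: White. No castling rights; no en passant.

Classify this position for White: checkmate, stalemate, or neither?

White to move; white king on a1.
In check: yes, from the black bishop on e5.
King squares — b1: attacked by Bd3; a2: attacked by Nc1; b2: attacked by Be5.
Legal moves for White: none.
In check with no legal moves → checkmate.

checkmate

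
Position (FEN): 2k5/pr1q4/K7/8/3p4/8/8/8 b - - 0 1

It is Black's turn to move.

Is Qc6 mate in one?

After Qc6: white king on a6; in check: yes, from the black queen on c6.
White has 1 legal reply: Ka5.
In check but a legal move exists → not checkmate.

no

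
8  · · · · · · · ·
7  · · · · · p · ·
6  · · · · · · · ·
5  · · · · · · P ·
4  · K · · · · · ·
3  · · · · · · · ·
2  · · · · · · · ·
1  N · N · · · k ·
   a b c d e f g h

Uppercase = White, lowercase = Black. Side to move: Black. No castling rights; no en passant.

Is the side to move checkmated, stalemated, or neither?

Black to move; black king on g1.
In check: no.
Legal moves for Black: Kh2, Kg2, Kf2, Kh1, Kf1, f6, f5.
Black has 7 legal moves and is not in check → neither.

neither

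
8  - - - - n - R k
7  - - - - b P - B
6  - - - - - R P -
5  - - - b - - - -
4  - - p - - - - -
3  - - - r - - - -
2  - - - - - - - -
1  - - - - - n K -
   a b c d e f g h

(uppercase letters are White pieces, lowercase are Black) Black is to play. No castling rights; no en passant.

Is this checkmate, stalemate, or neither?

checkmate

Black to move; black king on h8.
In check: yes, from the white rook on g8.
King squares — g7: attacked by Rg8; h7: attacked by Pg6; g8: attacked by Pf7.
Legal moves for Black: none.
In check with no legal moves → checkmate.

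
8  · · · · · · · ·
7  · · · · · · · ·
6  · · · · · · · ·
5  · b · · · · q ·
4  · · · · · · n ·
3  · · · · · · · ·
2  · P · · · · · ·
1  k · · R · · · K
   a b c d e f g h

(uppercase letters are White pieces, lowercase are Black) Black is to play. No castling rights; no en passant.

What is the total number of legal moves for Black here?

Black to move; king on a1.
In check: yes, from the white rook on d1.
Legal moves: Kxb2, Ka2, Qc1.
Count: 3.

3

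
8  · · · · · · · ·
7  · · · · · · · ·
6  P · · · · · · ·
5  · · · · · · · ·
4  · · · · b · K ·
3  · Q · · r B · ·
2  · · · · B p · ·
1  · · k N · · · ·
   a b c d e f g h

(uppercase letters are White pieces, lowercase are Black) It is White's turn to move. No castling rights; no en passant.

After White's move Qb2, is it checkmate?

yes

After Qb2: black king on c1; in check: yes, from the white queen on b2.
King squares — b1: attacked by Qb2; d1: attacked by Be2; b2: attacked by Nd1; c2: attacked by Qb2; d2: attacked by Qb2.
Black has no legal moves → checkmate.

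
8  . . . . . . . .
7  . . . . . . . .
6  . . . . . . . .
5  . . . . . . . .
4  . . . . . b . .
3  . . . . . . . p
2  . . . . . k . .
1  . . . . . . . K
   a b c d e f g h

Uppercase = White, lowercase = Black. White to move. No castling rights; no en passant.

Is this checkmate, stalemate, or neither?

White to move; white king on h1.
In check: no.
King squares — g1: attacked by Kf2; g2: attacked by Kf2; h2: attacked by Bf4.
Legal moves for White: none.
Not in check and no legal moves → stalemate.

stalemate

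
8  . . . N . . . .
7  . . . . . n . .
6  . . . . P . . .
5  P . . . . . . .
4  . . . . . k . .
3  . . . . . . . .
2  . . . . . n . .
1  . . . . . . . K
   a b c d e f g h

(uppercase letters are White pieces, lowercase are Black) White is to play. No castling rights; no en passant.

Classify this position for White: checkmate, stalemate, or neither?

White to move; white king on h1.
In check: yes, from the black knight on f2.
Legal moves for White: Kh2, Kg2, Kg1.
White is in check but has 3 legal moves → neither.

neither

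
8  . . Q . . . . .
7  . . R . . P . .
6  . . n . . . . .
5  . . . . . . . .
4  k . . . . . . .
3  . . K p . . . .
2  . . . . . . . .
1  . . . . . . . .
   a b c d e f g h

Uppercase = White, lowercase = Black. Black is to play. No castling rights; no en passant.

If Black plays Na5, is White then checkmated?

no

After Na5: white king on c3; in check: no.
White is not in check, so this cannot be checkmate.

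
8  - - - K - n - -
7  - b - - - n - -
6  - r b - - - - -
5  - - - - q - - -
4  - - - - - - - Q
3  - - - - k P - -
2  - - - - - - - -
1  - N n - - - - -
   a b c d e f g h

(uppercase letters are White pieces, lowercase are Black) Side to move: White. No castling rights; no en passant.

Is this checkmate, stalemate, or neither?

checkmate

White to move; white king on d8.
In check: yes, from the black knight on f7.
King squares — c7: attacked by Qe5; d7: attacked by Bc6; e7: attacked by Qe5; c8: attacked by Bb7; e8: attacked by Qe5.
Legal moves for White: none.
In check with no legal moves → checkmate.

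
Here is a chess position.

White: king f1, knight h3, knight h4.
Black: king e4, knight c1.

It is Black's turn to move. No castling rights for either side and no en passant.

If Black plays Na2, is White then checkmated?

After Na2: white king on f1; in check: no.
White is not in check, so this cannot be checkmate.

no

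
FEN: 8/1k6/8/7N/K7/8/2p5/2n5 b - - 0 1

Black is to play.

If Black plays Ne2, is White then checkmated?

no

After Ne2: white king on a4; in check: no.
White is not in check, so this cannot be checkmate.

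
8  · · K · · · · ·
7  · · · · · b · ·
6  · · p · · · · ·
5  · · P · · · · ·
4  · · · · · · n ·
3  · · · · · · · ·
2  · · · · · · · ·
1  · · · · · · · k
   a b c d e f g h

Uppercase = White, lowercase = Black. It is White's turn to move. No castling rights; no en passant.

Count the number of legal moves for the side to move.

White to move; king on c8.
In check: no.
Legal moves: Kd8, Kb8, Kd7, Kc7, Kb7.
Count: 5.

5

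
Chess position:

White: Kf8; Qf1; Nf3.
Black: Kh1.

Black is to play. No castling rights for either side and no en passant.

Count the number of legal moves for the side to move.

Black to move; king on h1.
In check: yes, from the white queen on f1.
Legal moves: none.
Count: 0.

0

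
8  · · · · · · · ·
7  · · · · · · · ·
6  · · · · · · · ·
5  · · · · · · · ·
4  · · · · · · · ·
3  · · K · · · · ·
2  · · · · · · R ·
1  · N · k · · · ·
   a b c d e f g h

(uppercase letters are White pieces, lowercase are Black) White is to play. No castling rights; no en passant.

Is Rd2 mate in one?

no

After Rd2: black king on d1; in check: yes, from the white rook on d2.
Black has 2 legal replies: Ke1, Kc1.
In check but a legal move exists → not checkmate.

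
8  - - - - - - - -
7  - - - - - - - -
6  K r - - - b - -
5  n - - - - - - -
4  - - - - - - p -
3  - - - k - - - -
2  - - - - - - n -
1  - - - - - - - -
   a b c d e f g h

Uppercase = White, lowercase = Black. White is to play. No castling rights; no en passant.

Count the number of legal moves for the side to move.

3

White to move; king on a6.
In check: yes, from the black rook on b6.
Legal moves: Ka7, Kxb6, Kxa5.
Count: 3.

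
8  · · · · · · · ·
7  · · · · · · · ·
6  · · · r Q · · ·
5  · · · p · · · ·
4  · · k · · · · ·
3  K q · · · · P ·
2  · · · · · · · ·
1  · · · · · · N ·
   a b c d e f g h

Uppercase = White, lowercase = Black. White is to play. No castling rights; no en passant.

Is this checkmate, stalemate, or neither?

White to move; white king on a3.
In check: yes, from the black queen on b3.
King squares — a2: attacked by Qb3; b2: attacked by Qb3; b3: attacked by Kc4; a4: attacked by Qb3; b4: attacked by Qb3.
Legal moves for White: none.
In check with no legal moves → checkmate.

checkmate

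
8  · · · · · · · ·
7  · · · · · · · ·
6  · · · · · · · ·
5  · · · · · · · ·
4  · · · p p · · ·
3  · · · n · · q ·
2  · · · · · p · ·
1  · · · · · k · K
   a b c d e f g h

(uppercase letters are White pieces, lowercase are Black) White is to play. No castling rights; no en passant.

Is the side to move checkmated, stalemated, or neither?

White to move; white king on h1.
In check: no.
King squares — g1: attacked by Kf1; g2: attacked by Kf1; h2: attacked by Qg3.
Legal moves for White: none.
Not in check and no legal moves → stalemate.

stalemate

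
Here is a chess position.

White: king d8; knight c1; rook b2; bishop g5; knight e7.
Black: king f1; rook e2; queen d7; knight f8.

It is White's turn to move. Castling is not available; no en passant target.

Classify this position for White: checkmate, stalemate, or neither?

checkmate

White to move; white king on d8.
In check: yes, from the black queen on d7.
King squares — c7: attacked by Qd7; d7: attacked by Nf8; e7: own knight; c8: attacked by Qd7; e8: attacked by Qd7.
Legal moves for White: none.
In check with no legal moves → checkmate.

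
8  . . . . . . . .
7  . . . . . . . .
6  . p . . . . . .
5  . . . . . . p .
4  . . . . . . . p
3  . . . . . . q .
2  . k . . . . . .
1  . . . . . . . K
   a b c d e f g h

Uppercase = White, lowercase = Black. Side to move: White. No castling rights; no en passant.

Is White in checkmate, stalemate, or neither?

stalemate

White to move; white king on h1.
In check: no.
King squares — g1: attacked by Qg3; g2: attacked by Qg3; h2: attacked by Qg3.
Legal moves for White: none.
Not in check and no legal moves → stalemate.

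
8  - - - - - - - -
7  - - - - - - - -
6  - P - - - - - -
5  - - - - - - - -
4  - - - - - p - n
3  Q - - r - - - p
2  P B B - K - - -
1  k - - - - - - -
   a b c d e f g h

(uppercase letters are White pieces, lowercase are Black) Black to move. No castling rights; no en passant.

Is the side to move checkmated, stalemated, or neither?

Black to move; black king on a1.
In check: yes, from the white bishop on b2.
King squares — b1: attacked by Bc2; a2: attacked by Qa3; b2: attacked by Qa3.
Legal moves for Black: none.
In check with no legal moves → checkmate.

checkmate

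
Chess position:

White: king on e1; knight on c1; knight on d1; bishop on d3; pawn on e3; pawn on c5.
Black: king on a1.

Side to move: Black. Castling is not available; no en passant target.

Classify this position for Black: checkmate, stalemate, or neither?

Black to move; black king on a1.
In check: no.
King squares — b1: attacked by Bd3; a2: attacked by Nc1; b2: attacked by Nd1.
Legal moves for Black: none.
Not in check and no legal moves → stalemate.

stalemate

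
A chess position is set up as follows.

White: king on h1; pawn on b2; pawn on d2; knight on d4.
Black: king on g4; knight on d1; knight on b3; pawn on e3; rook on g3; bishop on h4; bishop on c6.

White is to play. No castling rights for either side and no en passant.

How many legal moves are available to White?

White to move; king on h1.
In check: yes, from the black bishop on c6.
Legal moves: Kh2, Nxc6, Nf3.
Count: 3.

3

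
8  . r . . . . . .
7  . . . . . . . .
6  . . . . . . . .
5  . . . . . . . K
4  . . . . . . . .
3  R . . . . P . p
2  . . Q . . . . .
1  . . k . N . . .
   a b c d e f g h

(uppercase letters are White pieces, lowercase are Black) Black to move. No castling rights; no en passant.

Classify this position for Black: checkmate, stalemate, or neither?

checkmate

Black to move; black king on c1.
In check: yes, from the white queen on c2.
King squares — b1: attacked by Qc2; d1: attacked by Qc2; b2: attacked by Qc2; c2: attacked by Ne1; d2: attacked by Qc2.
Legal moves for Black: none.
In check with no legal moves → checkmate.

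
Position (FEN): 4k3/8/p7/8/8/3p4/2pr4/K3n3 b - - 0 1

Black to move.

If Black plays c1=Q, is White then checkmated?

yes

After c1=Q: white king on a1; in check: yes, from the black queen on c1.
King squares — b1: attacked by Qc1; a2: attacked by Rd2; b2: attacked by Qc1.
White has no legal moves → checkmate.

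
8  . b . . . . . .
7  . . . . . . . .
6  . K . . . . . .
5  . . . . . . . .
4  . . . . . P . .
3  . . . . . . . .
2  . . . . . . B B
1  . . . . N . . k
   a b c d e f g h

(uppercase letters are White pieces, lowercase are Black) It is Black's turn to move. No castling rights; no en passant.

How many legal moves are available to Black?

Black to move; king on h1.
In check: yes, from the white bishop on g2.
Legal moves: Kxh2.
Count: 1.

1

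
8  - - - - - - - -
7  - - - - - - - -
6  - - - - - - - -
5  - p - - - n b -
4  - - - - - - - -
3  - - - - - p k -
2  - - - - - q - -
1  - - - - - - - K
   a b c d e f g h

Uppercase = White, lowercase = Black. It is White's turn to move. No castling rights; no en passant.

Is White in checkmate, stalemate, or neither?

White to move; white king on h1.
In check: no.
King squares — g1: attacked by Qf2; g2: attacked by Qf2; h2: attacked by Qf2.
Legal moves for White: none.
Not in check and no legal moves → stalemate.

stalemate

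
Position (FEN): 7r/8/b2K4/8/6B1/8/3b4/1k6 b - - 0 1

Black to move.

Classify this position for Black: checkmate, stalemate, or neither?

Black to move; black king on b1.
In check: no.
Legal moves for Black include: Rg8, Rf8, Re8, Rd8+, Rc8, Rb8, Ra8, Rh7, Rh6+, Rh5, Rh4, Rh3, Rh2, Rh1, Bc8, Bb7, Bb5, Bc4, ... (list truncated; more exist).
Black has legal moves and is not in check → neither.

neither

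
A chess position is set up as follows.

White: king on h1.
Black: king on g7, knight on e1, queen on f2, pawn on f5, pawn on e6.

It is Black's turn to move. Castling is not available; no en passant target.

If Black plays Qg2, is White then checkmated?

After Qg2: white king on h1; in check: yes, from the black queen on g2.
King squares — g1: attacked by Qg2; g2: attacked by Ne1; h2: attacked by Qg2.
White has no legal moves → checkmate.

yes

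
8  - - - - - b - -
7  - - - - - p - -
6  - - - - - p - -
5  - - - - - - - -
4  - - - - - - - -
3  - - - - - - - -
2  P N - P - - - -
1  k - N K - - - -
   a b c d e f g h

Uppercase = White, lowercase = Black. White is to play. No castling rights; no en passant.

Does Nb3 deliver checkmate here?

After Nb3: black king on a1; in check: yes, from the white knight on b3.
Black has 3 legal replies: Kxb2, Kxa2, Kb1.
In check but a legal move exists → not checkmate.

no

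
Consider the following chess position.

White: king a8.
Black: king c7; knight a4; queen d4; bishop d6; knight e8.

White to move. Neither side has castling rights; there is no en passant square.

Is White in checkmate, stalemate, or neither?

stalemate

White to move; white king on a8.
In check: no.
King squares — a7: attacked by Qd4; b7: attacked by Kc7; b8: attacked by Kc7.
Legal moves for White: none.
Not in check and no legal moves → stalemate.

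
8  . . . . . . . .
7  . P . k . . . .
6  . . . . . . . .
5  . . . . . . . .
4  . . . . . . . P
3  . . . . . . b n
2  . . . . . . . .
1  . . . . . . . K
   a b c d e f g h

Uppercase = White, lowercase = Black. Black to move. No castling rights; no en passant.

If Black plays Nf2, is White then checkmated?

After Nf2: white king on h1; in check: yes, from the black knight on f2.
White has 2 legal replies: Kg2, Kg1.
In check but a legal move exists → not checkmate.

no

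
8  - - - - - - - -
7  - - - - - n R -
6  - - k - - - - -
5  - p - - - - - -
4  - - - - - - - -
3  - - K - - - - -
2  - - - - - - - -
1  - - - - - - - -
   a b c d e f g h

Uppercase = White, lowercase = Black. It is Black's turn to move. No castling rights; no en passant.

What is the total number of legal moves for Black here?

Black to move; king on c6.
In check: no.
Legal moves: Nh8, Nd8, Nh6, Nd6, Ng5, Ne5, Kd7, Kc7, Kb7, Kd6, Kb6, Kd5, Kc5, b4+.
Count: 14.

14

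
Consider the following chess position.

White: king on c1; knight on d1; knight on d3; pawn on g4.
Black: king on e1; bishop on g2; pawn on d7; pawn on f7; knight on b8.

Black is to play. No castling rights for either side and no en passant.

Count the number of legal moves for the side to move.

Black to move; king on e1.
In check: yes, from the white knight on d3.
Legal moves: Ke2, Kf1.
Count: 2.

2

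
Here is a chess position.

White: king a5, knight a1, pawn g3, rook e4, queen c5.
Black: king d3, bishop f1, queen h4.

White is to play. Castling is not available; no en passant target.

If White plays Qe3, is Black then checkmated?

After Qe3: black king on d3; in check: yes, from the white queen on e3.
King squares — c2: attacked by Na1; d2: attacked by Qe3; e2: attacked by Qe3; c3: attacked by Qe3; e3: attacked by Re4; c4: attacked by Re4; d4: attacked by Qe3; e4: attacked by Qe3.
Black has no legal moves → checkmate.

yes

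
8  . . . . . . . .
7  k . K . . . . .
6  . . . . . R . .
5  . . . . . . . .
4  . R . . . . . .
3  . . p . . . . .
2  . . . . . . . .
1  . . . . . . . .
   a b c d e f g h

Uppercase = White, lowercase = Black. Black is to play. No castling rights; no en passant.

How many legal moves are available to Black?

Black to move; king on a7.
In check: no.
Legal moves: Ka8, c2.
Count: 2.

2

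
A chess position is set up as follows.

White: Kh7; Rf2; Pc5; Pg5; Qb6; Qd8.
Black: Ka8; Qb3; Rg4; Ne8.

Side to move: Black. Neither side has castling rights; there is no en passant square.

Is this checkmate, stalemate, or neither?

Black to move; black king on a8.
In check: yes, from the white queen on d8.
King squares — a7: attacked by Qb6; b7: attacked by Qb6; b8: attacked by Qb6.
Legal moves for Black: none.
In check with no legal moves → checkmate.

checkmate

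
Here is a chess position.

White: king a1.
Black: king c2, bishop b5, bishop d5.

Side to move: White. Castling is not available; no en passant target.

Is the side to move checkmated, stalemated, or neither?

stalemate

White to move; white king on a1.
In check: no.
King squares — b1: attacked by Kc2; a2: attacked by Bd5; b2: attacked by Kc2.
Legal moves for White: none.
Not in check and no legal moves → stalemate.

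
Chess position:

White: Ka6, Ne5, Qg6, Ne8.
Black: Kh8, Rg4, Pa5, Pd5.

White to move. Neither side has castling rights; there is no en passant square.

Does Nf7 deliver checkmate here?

yes

After Nf7: black king on h8; in check: yes, from the white knight on f7.
King squares — g7: attacked by Qg6; h7: attacked by Qg6; g8: attacked by Qg6.
Black has no legal moves → checkmate.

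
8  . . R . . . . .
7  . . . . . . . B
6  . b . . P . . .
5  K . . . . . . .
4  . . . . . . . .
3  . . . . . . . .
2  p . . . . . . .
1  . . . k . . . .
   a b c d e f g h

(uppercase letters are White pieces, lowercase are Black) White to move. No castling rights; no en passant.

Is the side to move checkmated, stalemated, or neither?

White to move; white king on a5.
In check: yes, from the black bishop on b6.
Legal moves for White: Kxb6, Ka6, Kb5, Kb4, Ka4.
White is in check but has 5 legal moves → neither.

neither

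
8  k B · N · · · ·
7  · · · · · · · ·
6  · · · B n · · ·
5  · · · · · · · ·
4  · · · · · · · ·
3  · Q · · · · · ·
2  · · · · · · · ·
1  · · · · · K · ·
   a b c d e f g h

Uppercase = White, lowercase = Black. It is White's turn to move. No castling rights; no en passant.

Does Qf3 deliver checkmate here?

After Qf3: black king on a8; in check: yes, from the white queen on f3.
King squares — a7: attacked by Bb8; b7: attacked by Qf3; b8: attacked by Bd6.
Black has no legal moves → checkmate.

yes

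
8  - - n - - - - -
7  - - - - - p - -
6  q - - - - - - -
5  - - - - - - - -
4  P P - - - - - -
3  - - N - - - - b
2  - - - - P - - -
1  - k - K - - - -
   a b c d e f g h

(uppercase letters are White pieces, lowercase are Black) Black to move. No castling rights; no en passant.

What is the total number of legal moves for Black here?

2

Black to move; king on b1.
In check: yes, from the white knight on c3.
Legal moves: Kb2, Ka1.
Count: 2.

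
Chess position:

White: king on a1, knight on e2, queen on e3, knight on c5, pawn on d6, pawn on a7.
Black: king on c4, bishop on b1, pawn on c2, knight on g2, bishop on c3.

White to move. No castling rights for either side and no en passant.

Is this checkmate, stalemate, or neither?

neither

White to move; white king on a1.
In check: yes, from the black bishop on c3.
Legal moves for White: Qxc3+, Nxc3.
White is in check but has 2 legal moves → neither.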